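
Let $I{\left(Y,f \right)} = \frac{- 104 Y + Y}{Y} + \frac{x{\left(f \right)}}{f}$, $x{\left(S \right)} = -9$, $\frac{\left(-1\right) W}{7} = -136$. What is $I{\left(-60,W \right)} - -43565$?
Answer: $\frac{41375815}{952} \approx 43462.0$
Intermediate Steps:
$W = 952$ ($W = \left(-7\right) \left(-136\right) = 952$)
$I{\left(Y,f \right)} = -103 - \frac{9}{f}$ ($I{\left(Y,f \right)} = \frac{- 104 Y + Y}{Y} - \frac{9}{f} = \frac{\left(-103\right) Y}{Y} - \frac{9}{f} = -103 - \frac{9}{f}$)
$I{\left(-60,W \right)} - -43565 = \left(-103 - \frac{9}{952}\right) - -43565 = \left(-103 - \frac{9}{952}\right) + 43565 = - \frac{98065}{952} + 43565 = \frac{41375815}{952}$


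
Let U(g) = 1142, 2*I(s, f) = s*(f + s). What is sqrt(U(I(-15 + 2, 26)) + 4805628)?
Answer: sqrt(4806770) ≈ 2192.4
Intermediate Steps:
I(s, f) = s*(f + s)/2 (I(s, f) = (s*(f + s))/2 = s*(f + s)/2)
sqrt(U(I(-15 + 2, 26)) + 4805628) = sqrt(1142 + 4805628) = sqrt(4806770)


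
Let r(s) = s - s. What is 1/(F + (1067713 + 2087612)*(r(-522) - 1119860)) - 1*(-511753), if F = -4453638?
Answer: 1808292893469745913/3533526708138 ≈ 5.1175e+5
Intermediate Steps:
r(s) = 0
1/(F + (1067713 + 2087612)*(r(-522) - 1119860)) - 1*(-511753) = 1/(-4453638 + (1067713 + 2087612)*(0 - 1119860)) - 1*(-511753) = 1/(-4453638 + 3155325*(-1119860)) + 511753 = 1/(-4453638 - 3533522254500) + 511753 = 1/(-3533526708138) + 511753 = -1/3533526708138 + 511753 = 1808292893469745913/3533526708138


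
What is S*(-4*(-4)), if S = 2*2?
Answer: 64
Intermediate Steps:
S = 4
S*(-4*(-4)) = 4*(-4*(-4)) = 4*16 = 64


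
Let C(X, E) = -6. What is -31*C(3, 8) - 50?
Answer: 136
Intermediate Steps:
-31*C(3, 8) - 50 = -31*(-6) - 50 = 186 - 50 = 136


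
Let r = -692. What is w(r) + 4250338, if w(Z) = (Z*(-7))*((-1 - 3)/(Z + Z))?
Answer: 4250352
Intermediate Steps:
w(Z) = 14 (w(Z) = (-7*Z)*(-4*1/(2*Z)) = (-7*Z)*(-2/Z) = 14)
w(r) + 4250338 = 14 + 4250338 = 4250352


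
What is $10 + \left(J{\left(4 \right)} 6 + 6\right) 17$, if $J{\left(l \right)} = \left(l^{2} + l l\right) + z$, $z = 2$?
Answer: $3580$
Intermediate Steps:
$J{\left(l \right)} = 2 + 2 l^{2}$ ($J{\left(l \right)} = \left(l^{2} + l l\right) + 2 = \left(l^{2} + l^{2}\right) + 2 = 2 l^{2} + 2 = 2 + 2 l^{2}$)
$10 + \left(J{\left(4 \right)} 6 + 6\right) 17 = 10 + \left(\left(2 + 2 \cdot 4^{2}\right) 6 + 6\right) 17 = 10 + \left(\left(2 + 2 \cdot 16\right) 6 + 6\right) 17 = 10 + \left(\left(2 + 32\right) 6 + 6\right) 17 = 10 + \left(34 \cdot 6 + 6\right) 17 = 10 + \left(204 + 6\right) 17 = 10 + 210 \cdot 17 = 10 + 3570 = 3580$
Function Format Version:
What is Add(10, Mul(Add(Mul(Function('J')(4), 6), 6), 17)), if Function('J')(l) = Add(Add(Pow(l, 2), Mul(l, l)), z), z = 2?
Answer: 3580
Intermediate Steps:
Function('J')(l) = Add(2, Mul(2, Pow(l, 2))) (Function('J')(l) = Add(Add(Pow(l, 2), Mul(l, l)), 2) = Add(Add(Pow(l, 2), Pow(l, 2)), 2) = Add(Mul(2, Pow(l, 2)), 2) = Add(2, Mul(2, Pow(l, 2))))
Add(10, Mul(Add(Mul(Function('J')(4), 6), 6), 17)) = Add(10, Mul(Add(Mul(Add(2, Mul(2, Pow(4, 2))), 6), 6), 17)) = Add(10, Mul(Add(Mul(Add(2, Mul(2, 16)), 6), 6), 17)) = Add(10, Mul(Add(Mul(Add(2, 32), 6), 6), 17)) = Add(10, Mul(Add(Mul(34, 6), 6), 17)) = Add(10, Mul(Add(204, 6), 17)) = Add(10, Mul(210, 17)) = Add(10, 3570) = 3580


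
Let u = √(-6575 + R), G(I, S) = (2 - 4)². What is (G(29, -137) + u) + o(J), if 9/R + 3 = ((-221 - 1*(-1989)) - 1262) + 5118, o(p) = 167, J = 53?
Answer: 171 + I*√207741288986/5621 ≈ 171.0 + 81.086*I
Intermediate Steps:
G(I, S) = 4 (G(I, S) = (-2)² = 4)
R = 9/5621 (R = 9/(-3 + (((-221 - 1*(-1989)) - 1262) + 5118)) = 9/(-3 + (((-221 + 1989) - 1262) + 5118)) = 9/(-3 + ((1768 - 1262) + 5118)) = 9/(-3 + (506 + 5118)) = 9/(-3 + 5624) = 9/5621 ≈ 0.0016011)
u = I*√207741288986/5621 (u = √(-6575 + 9/5621) = √(-36958066/5621) = I*√207741288986/5621 ≈ 81.086*I)
(G(29, -137) + u) + o(J) = (4 + I*√207741288986/5621) + 167 = 171 + I*√207741288986/5621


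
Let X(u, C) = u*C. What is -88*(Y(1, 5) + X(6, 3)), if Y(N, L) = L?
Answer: -2024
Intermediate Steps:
X(u, C) = C*u
-88*(Y(1, 5) + X(6, 3)) = -88*(5 + 3*6) = -88*(5 + 18) = -88*23 = -1*2024 = -2024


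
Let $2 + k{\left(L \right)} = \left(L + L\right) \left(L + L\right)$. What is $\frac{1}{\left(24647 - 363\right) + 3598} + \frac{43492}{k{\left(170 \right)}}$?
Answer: $\frac{606379771}{1611551718} \approx 0.37627$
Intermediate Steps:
$k{\left(L \right)} = -2 + 4 L^{2}$ ($k{\left(L \right)} = -2 + \left(L + L\right) \left(L + L\right) = -2 + 2 L 2 L = -2 + 4 L^{2}$)
$\frac{1}{\left(24647 - 363\right) + 3598} + \frac{43492}{k{\left(170 \right)}} = \frac{1}{\left(24647 - 363\right) + 3598} + \frac{43492}{-2 + 4 \cdot 170^{2}} = \frac{1}{\left(24647 - 363\right) + 3598} + \frac{43492}{-2 + 4 \cdot 28900} = \frac{1}{24284 + 3598} + \frac{43492}{-2 + 115600} = \frac{1}{27882} + \frac{43492}{115598} = \frac{1}{27882} + 43492 \cdot \frac{1}{115598} = \frac{1}{27882} + \frac{21746}{57799} = \frac{606379771}{1611551718}$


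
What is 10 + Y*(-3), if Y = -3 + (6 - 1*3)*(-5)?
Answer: 64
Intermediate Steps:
Y = -18 (Y = -3 + (6 - 3)*(-5) = -3 + 3*(-5) = -3 - 15 = -18)
10 + Y*(-3) = 10 - 18*(-3) = 10 + 54 = 64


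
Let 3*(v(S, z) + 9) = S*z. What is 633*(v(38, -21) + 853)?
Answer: 365874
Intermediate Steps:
v(S, z) = -9 + S*z/3 (v(S, z) = -9 + (S*z)/3 = -9 + S*z/3)
633*(v(38, -21) + 853) = 633*((-9 + (1/3)*38*(-21)) + 853) = 633*((-9 - 266) + 853) = 633*(-275 + 853) = 633*578 = 365874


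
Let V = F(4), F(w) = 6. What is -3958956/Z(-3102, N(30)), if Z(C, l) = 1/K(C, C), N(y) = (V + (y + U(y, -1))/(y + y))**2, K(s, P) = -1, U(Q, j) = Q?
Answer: 3958956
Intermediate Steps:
V = 6
N(y) = 49 (N(y) = (6 + (y + y)/(y + y))**2 = (6 + (2*y)/((2*y)))**2 = (6 + (2*y)*(1/(2*y)))**2 = (6 + 1)**2 = 7**2 = 49)
Z(C, l) = -1 (Z(C, l) = 1/(-1) = -1)
-3958956/Z(-3102, N(30)) = -3958956/(-1) = -3958956*(-1) = 3958956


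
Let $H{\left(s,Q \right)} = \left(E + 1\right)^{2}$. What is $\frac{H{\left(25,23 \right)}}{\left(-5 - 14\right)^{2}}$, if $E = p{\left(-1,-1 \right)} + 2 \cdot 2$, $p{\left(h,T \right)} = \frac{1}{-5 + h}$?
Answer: $\frac{841}{12996} \approx 0.064712$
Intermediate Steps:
$E = \frac{23}{6}$ ($E = \frac{1}{-5 - 1} + 2 \cdot 2 = \frac{1}{-6} + 4 = - \frac{1}{6} + 4 = \frac{23}{6} \approx 3.8333$)
$H{\left(s,Q \right)} = \frac{841}{36}$ ($H{\left(s,Q \right)} = \left(\frac{23}{6} + 1\right)^{2} = \left(\frac{29}{6}\right)^{2} = \frac{841}{36}$)
$\frac{H{\left(25,23 \right)}}{\left(-5 - 14\right)^{2}} = \frac{841}{36 \left(-5 - 14\right)^{2}} = \frac{841}{36 \left(-19\right)^{2}} = \frac{841}{36 \cdot 361} = \frac{841}{36} \cdot \frac{1}{361} = \frac{841}{12996}$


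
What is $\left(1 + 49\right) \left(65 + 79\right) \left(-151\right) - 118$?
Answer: $-1087318$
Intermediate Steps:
$\left(1 + 49\right) \left(65 + 79\right) \left(-151\right) - 118 = 50 \cdot 144 \left(-151\right) - 118 = 7200 \left(-151\right) - 118 = -1087200 - 118 = -1087318$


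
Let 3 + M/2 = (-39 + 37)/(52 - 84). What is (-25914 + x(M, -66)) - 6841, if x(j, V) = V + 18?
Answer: -32803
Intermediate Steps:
M = -47/8 (M = -6 + 2*((-39 + 37)/(52 - 84)) = -6 + 2*(-2/(-32)) = -6 + 2*(-2*(-1/32)) = -6 + 2*(1/16) = -6 + ⅛ = -47/8 ≈ -5.8750)
x(j, V) = 18 + V
(-25914 + x(M, -66)) - 6841 = (-25914 + (18 - 66)) - 6841 = (-25914 - 48) - 6841 = -25962 - 6841 = -32803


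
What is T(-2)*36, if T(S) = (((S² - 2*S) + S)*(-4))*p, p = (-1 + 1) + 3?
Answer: -2592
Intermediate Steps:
p = 3 (p = 0 + 3 = 3)
T(S) = -12*S² + 12*S (T(S) = (((S² - 2*S) + S)*(-4))*3 = ((S² - S)*(-4))*3 = (-4*S² + 4*S)*3 = -12*S² + 12*S)
T(-2)*36 = (12*(-2)*(1 - 1*(-2)))*36 = (12*(-2)*(1 + 2))*36 = (12*(-2)*3)*36 = -72*36 = -2592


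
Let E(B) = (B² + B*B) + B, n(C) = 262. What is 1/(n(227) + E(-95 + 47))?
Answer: 1/4822 ≈ 0.00020738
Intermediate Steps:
E(B) = B + 2*B² (E(B) = (B² + B²) + B = 2*B² + B = B + 2*B²)
1/(n(227) + E(-95 + 47)) = 1/(262 + (-95 + 47)*(1 + 2*(-95 + 47))) = 1/(262 - 48*(1 + 2*(-48))) = 1/(262 - 48*(1 - 96)) = 1/(262 - 48*(-95)) = 1/(262 + 4560) = 1/4822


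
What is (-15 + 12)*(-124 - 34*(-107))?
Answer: -10542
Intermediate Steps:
(-15 + 12)*(-124 - 34*(-107)) = -3*(-124 + 3638) = -3*3514 = -10542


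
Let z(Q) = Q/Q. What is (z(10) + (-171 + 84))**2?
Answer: 7396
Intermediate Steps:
z(Q) = 1
(z(10) + (-171 + 84))**2 = (1 + (-171 + 84))**2 = (1 - 87)**2 = (-86)**2 = 7396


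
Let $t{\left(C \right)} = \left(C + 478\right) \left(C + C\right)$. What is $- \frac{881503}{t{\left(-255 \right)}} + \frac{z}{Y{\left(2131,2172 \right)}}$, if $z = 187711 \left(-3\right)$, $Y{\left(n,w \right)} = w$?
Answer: $- \frac{10355081929}{41170260} \approx -251.52$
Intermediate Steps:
$t{\left(C \right)} = 2 C \left(478 + C\right)$ ($t{\left(C \right)} = \left(478 + C\right) 2 C = 2 C \left(478 + C\right)$)
$z = -563133$
$- \frac{881503}{t{\left(-255 \right)}} + \frac{z}{Y{\left(2131,2172 \right)}} = - \frac{881503}{2 \left(-255\right) \left(478 - 255\right)} - \frac{563133}{2172} = - \frac{881503}{2 \left(-255\right) 223} - \frac{187711}{724} = - \frac{881503}{-113730} - \frac{187711}{724} = \left(-881503\right) \left(- \frac{1}{113730}\right) - \frac{187711}{724} = \frac{881503}{113730} - \frac{187711}{724} = - \frac{10355081929}{41170260}$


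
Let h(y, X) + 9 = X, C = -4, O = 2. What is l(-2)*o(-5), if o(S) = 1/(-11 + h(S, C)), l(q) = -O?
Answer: 1/12 ≈ 0.083333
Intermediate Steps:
h(y, X) = -9 + X
l(q) = -2 (l(q) = -1*2 = -2)
o(S) = -1/24 (o(S) = 1/(-11 + (-9 - 4)) = 1/(-11 - 13) = 1/(-24) = -1/24)
l(-2)*o(-5) = -2*(-1/24) = 1/12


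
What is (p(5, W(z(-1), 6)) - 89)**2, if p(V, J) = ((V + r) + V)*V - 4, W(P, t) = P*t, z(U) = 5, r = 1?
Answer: 1444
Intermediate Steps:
p(V, J) = -4 + V*(1 + 2*V) (p(V, J) = ((V + 1) + V)*V - 4 = ((1 + V) + V)*V - 4 = (1 + 2*V)*V - 4 = V*(1 + 2*V) - 4 = -4 + V*(1 + 2*V))
(p(5, W(z(-1), 6)) - 89)**2 = ((-4 + 5 + 2*5**2) - 89)**2 = ((-4 + 5 + 2*25) - 89)**2 = ((-4 + 5 + 50) - 89)**2 = (51 - 89)**2 = (-38)**2 = 1444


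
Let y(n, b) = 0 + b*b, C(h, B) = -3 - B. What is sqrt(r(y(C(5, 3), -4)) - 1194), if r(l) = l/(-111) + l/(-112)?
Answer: I*sqrt(721025697)/777 ≈ 34.558*I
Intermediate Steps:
y(n, b) = b**2 (y(n, b) = 0 + b**2 = b**2)
r(l) = -223*l/12432 (r(l) = l*(-1/111) + l*(-1/112) = -l/111 - l/112 = -223*l/12432)
sqrt(r(y(C(5, 3), -4)) - 1194) = sqrt(-223/12432*(-4)**2 - 1194) = sqrt(-223/12432*16 - 1194) = sqrt(-223/777 - 1194) = sqrt(-927961/777) = I*sqrt(721025697)/777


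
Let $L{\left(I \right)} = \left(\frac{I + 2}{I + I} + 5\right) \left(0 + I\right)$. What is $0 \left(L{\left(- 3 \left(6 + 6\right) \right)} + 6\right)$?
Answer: $0$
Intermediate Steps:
$L{\left(I \right)} = I \left(5 + \frac{2 + I}{2 I}\right)$ ($L{\left(I \right)} = \left(\frac{2 + I}{2 I} + 5\right) I = \left(5 + \frac{2 + I}{2 I}\right) I = I \left(5 + \frac{2 + I}{2 I}\right)$)
$0 \left(L{\left(- 3 \left(6 + 6\right) \right)} + 6\right) = 0 \left(\left(1 + \frac{11 \left(- 3 \left(6 + 6\right)\right)}{2}\right) + 6\right) = 0 \left(\left(1 + \frac{11 \left(\left(-3\right) 12\right)}{2}\right) + 6\right) = 0 \left(\left(1 + \frac{11}{2} \left(-36\right)\right) + 6\right) = 0 \left(\left(1 - 198\right) + 6\right) = 0 \left(-197 + 6\right) = 0 \left(-191\right) = 0$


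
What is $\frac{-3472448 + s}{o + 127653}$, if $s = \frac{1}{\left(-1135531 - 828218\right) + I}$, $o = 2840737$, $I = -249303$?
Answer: $- \frac{7684707991297}{6569201426280} \approx -1.1698$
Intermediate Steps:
$s = - \frac{1}{2213052}$ ($s = \frac{1}{\left(-1135531 - 828218\right) - 249303} = \frac{1}{-1963749 - 249303} = \frac{1}{-2213052} = - \frac{1}{2213052} \approx -4.5186 \cdot 10^{-7}$)
$\frac{-3472448 + s}{o + 127653} = \frac{-3472448 - \frac{1}{2213052}}{2840737 + 127653} = - \frac{7684707991297}{2213052 \cdot 2968390} = \left(- \frac{7684707991297}{2213052}\right) \frac{1}{2968390} = - \frac{7684707991297}{6569201426280}$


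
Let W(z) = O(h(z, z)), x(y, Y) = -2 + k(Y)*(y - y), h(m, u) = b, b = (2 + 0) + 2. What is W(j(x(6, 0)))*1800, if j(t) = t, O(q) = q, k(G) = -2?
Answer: 7200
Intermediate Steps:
b = 4 (b = 2 + 2 = 4)
h(m, u) = 4
x(y, Y) = -2 (x(y, Y) = -2 - 2*(y - y) = -2 - 2*0 = -2 + 0 = -2)
W(z) = 4
W(j(x(6, 0)))*1800 = 4*1800 = 7200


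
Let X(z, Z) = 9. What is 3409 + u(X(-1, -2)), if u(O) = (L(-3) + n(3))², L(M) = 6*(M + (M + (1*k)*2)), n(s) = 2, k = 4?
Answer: 3605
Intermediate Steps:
L(M) = 48 + 12*M (L(M) = 6*(M + (M + (1*4)*2)) = 6*(M + (M + 4*2)) = 6*(M + (M + 8)) = 6*(M + (8 + M)) = 6*(8 + 2*M) = 48 + 12*M)
u(O) = 196 (u(O) = ((48 + 12*(-3)) + 2)² = ((48 - 36) + 2)² = (12 + 2)² = 14² = 196)
3409 + u(X(-1, -2)) = 3409 + 196 = 3605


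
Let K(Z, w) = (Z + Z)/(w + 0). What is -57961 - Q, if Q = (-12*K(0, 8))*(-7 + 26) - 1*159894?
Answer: 101933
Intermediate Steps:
K(Z, w) = 2*Z/w (K(Z, w) = (2*Z)/w = 2*Z/w)
Q = -159894 (Q = (-24*0/8)*(-7 + 26) - 1*159894 = -24*0/8*19 - 159894 = -12*0*19 - 159894 = 0*19 - 159894 = 0 - 159894 = -159894)
-57961 - Q = -57961 - 1*(-159894) = -57961 + 159894 = 101933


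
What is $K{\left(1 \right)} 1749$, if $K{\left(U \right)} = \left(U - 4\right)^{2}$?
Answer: $15741$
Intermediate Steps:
$K{\left(U \right)} = \left(-4 + U\right)^{2}$
$K{\left(1 \right)} 1749 = \left(-4 + 1\right)^{2} \cdot 1749 = \left(-3\right)^{2} \cdot 1749 = 9 \cdot 1749 = 15741$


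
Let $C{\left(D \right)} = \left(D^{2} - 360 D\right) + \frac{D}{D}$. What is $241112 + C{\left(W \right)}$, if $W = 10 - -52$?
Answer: $222637$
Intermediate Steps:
$W = 62$ ($W = 10 + 52 = 62$)
$C{\left(D \right)} = 1 + D^{2} - 360 D$ ($C{\left(D \right)} = \left(D^{2} - 360 D\right) + 1 = 1 + D^{2} - 360 D$)
$241112 + C{\left(W \right)} = 241112 + \left(1 + 62^{2} - 22320\right) = 241112 + \left(1 + 3844 - 22320\right) = 241112 - 18475 = 222637$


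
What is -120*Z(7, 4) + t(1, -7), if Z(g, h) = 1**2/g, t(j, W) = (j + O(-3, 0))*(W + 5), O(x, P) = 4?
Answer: -190/7 ≈ -27.143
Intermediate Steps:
t(j, W) = (4 + j)*(5 + W) (t(j, W) = (j + 4)*(W + 5) = (4 + j)*(5 + W))
Z(g, h) = 1/g
-120*Z(7, 4) + t(1, -7) = -120/7 + (20 + 4*(-7) + 5*1 - 7*1) = -120*1/7 + (20 - 28 + 5 - 7) = -120/7 - 10 = -190/7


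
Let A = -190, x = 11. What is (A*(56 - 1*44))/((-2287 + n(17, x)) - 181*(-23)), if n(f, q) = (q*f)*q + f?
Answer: -228/395 ≈ -0.57722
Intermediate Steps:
n(f, q) = f + f*q**2 (n(f, q) = (f*q)*q + f = f*q**2 + f = f + f*q**2)
(A*(56 - 1*44))/((-2287 + n(17, x)) - 181*(-23)) = (-190*(56 - 1*44))/((-2287 + 17*(1 + 11**2)) - 181*(-23)) = (-190*(56 - 44))/((-2287 + 17*(1 + 121)) + 4163) = (-190*12)/((-2287 + 17*122) + 4163) = -2280/((-2287 + 2074) + 4163) = -2280/(-213 + 4163) = -2280/3950 = -2280*1/3950 = -228/395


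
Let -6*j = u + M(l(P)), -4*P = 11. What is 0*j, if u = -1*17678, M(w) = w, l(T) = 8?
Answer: 0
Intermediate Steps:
P = -11/4 (P = -¼*11 = -11/4 ≈ -2.7500)
u = -17678
j = 2945 (j = -(-17678 + 8)/6 = -⅙*(-17670) = 2945)
0*j = 0*2945 = 0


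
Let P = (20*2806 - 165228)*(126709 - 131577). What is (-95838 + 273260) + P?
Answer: 531315166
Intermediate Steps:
P = 531137744 (P = (56120 - 165228)*(-4868) = -109108*(-4868) = 531137744)
(-95838 + 273260) + P = (-95838 + 273260) + 531137744 = 177422 + 531137744 = 531315166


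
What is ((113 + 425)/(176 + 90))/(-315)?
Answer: -269/41895 ≈ -0.0064208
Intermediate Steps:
((113 + 425)/(176 + 90))/(-315) = (538/266)*(-1/315) = (538*(1/266))*(-1/315) = (269/133)*(-1/315) = -269/41895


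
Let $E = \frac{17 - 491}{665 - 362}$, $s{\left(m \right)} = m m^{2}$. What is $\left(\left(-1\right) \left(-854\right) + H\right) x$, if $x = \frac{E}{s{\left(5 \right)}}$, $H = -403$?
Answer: $- \frac{71258}{12625} \approx -5.6442$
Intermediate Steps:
$s{\left(m \right)} = m^{3}$
$E = - \frac{158}{101}$ ($E = - \frac{474}{303} = \left(-474\right) \frac{1}{303} = - \frac{158}{101} \approx -1.5644$)
$x = - \frac{158}{12625}$ ($x = - \frac{158}{101 \cdot 5^{3}} = - \frac{158}{101 \cdot 125} = \left(- \frac{158}{101}\right) \frac{1}{125} = - \frac{158}{12625} \approx -0.012515$)
$\left(\left(-1\right) \left(-854\right) + H\right) x = \left(\left(-1\right) \left(-854\right) - 403\right) \left(- \frac{158}{12625}\right) = \left(854 - 403\right) \left(- \frac{158}{12625}\right) = 451 \left(- \frac{158}{12625}\right) = - \frac{71258}{12625}$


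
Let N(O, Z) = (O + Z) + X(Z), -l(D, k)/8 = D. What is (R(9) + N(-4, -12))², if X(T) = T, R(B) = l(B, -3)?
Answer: 10000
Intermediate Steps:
l(D, k) = -8*D
R(B) = -8*B
N(O, Z) = O + 2*Z (N(O, Z) = (O + Z) + Z = O + 2*Z)
(R(9) + N(-4, -12))² = (-8*9 + (-4 + 2*(-12)))² = (-72 + (-4 - 24))² = (-72 - 28)² = (-100)² = 10000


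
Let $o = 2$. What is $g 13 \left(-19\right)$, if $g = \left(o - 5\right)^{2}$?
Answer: $-2223$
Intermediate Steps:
$g = 9$ ($g = \left(2 - 5\right)^{2} = \left(-3\right)^{2} = 9$)
$g 13 \left(-19\right) = 9 \cdot 13 \left(-19\right) = 117 \left(-19\right) = -2223$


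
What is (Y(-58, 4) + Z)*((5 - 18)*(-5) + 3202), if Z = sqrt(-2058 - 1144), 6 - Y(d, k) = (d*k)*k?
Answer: 3051378 + 3267*I*sqrt(3202) ≈ 3.0514e+6 + 1.8487e+5*I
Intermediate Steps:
Y(d, k) = 6 - d*k**2 (Y(d, k) = 6 - d*k*k = 6 - d*k**2)
Z = I*sqrt(3202) (Z = sqrt(-3202) = I*sqrt(3202) ≈ 56.586*I)
(Y(-58, 4) + Z)*((5 - 18)*(-5) + 3202) = ((6 - 1*(-58)*4**2) + I*sqrt(3202))*((5 - 18)*(-5) + 3202) = ((6 - 1*(-58)*16) + I*sqrt(3202))*(-13*(-5) + 3202) = ((6 + 928) + I*sqrt(3202))*(65 + 3202) = (934 + I*sqrt(3202))*3267 = 3051378 + 3267*I*sqrt(3202)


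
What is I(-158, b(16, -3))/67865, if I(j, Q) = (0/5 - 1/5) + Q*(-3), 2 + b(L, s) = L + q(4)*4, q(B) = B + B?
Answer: -691/339325 ≈ -0.0020364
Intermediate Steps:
q(B) = 2*B
b(L, s) = 30 + L (b(L, s) = -2 + (L + (2*4)*4) = -2 + (L + 8*4) = -2 + (L + 32) = -2 + (32 + L) = 30 + L)
I(j, Q) = -⅕ - 3*Q (I(j, Q) = (0*(⅕) - 1*⅕) - 3*Q = (0 - ⅕) - 3*Q = -⅕ - 3*Q)
I(-158, b(16, -3))/67865 = (-⅕ - 3*(30 + 16))/67865 = (-⅕ - 3*46)*(1/67865) = (-⅕ - 138)*(1/67865) = -691/5*1/67865 = -691/339325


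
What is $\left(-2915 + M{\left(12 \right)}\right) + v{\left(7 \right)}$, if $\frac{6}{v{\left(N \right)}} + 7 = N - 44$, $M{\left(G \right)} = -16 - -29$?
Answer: $- \frac{63847}{22} \approx -2902.1$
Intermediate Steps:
$M{\left(G \right)} = 13$ ($M{\left(G \right)} = -16 + 29 = 13$)
$v{\left(N \right)} = \frac{6}{-51 + N}$ ($v{\left(N \right)} = \frac{6}{-7 + \left(N - 44\right)} = \frac{6}{-7 + \left(-44 + N\right)} = \frac{6}{-51 + N}$)
$\left(-2915 + M{\left(12 \right)}\right) + v{\left(7 \right)} = \left(-2915 + 13\right) + \frac{6}{-51 + 7} = -2902 + \frac{6}{-44} = -2902 + 6 \left(- \frac{1}{44}\right) = -2902 - \frac{3}{22} = - \frac{63847}{22}$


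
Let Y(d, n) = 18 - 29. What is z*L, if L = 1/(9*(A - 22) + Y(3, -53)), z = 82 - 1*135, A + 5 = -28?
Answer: 53/506 ≈ 0.10474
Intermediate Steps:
Y(d, n) = -11
A = -33 (A = -5 - 28 = -33)
z = -53 (z = 82 - 135 = -53)
L = -1/506 (L = 1/(9*(-33 - 22) - 11) = 1/(9*(-55) - 11) = 1/(-495 - 11) = 1/(-506) = -1/506 ≈ -0.0019763)
z*L = -53*(-1/506) = 53/506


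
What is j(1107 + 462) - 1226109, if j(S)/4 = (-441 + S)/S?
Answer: -641253503/523 ≈ -1.2261e+6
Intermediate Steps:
j(S) = 4*(-441 + S)/S (j(S) = 4*((-441 + S)/S) = 4*(-441 + S)/S)
j(1107 + 462) - 1226109 = (4 - 1764/(1107 + 462)) - 1226109 = (4 - 1764/1569) - 1226109 = (4 - 1764*1/1569) - 1226109 = (4 - 588/523) - 1226109 = 1504/523 - 1226109 = -641253503/523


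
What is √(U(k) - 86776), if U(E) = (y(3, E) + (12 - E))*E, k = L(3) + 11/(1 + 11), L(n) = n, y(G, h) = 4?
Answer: I*√12488929/12 ≈ 294.5*I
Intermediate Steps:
k = 47/12 (k = 3 + 11/(1 + 11) = 3 + 11/12 = 47/12 ≈ 3.9167)
U(E) = E*(16 - E) (U(E) = (4 + (12 - E))*E = (16 - E)*E = E*(16 - E))
√(U(k) - 86776) = √(47*(16 - 1*47/12)/12 - 86776) = √(47*(16 - 47/12)/12 - 86776) = √((47/12)*(145/12) - 86776) = √(6815/144 - 86776) = √(-12488929/144) = I*√12488929/12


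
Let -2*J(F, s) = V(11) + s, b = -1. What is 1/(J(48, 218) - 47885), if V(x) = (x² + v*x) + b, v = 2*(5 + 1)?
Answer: -1/48120 ≈ -2.0781e-5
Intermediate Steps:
v = 12 (v = 2*6 = 12)
V(x) = -1 + x² + 12*x (V(x) = (x² + 12*x) - 1 = -1 + x² + 12*x)
J(F, s) = -126 - s/2 (J(F, s) = -((-1 + 11² + 12*11) + s)/2 = -((-1 + 121 + 132) + s)/2 = -(252 + s)/2 = -126 - s/2)
1/(J(48, 218) - 47885) = 1/((-126 - ½*218) - 47885) = 1/((-126 - 109) - 47885) = 1/(-235 - 47885) = 1/(-48120) = -1/48120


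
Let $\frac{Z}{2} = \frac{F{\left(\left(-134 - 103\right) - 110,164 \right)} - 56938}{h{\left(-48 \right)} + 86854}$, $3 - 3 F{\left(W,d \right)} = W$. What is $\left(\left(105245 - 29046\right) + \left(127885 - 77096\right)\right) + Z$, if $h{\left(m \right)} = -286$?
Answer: $\frac{4122368828}{32463} \approx 1.2699 \cdot 10^{5}$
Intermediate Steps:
$F{\left(W,d \right)} = 1 - \frac{W}{3}$
$Z = - \frac{42616}{32463}$ ($Z = 2 \frac{\left(1 - \frac{\left(-134 - 103\right) - 110}{3}\right) - 56938}{-286 + 86854} = 2 \frac{\left(1 - \frac{-237 - 110}{3}\right) - 56938}{86568} = 2 \left(\left(1 - - \frac{347}{3}\right) - 56938\right) \frac{1}{86568} = 2 \left(\left(1 + \frac{347}{3}\right) - 56938\right) \frac{1}{86568} = 2 \left(\frac{350}{3} - 56938\right) \frac{1}{86568} = 2 \left(\left(- \frac{170464}{3}\right) \frac{1}{86568}\right) = 2 \left(- \frac{21308}{32463}\right) = - \frac{42616}{32463} \approx -1.3128$)
$\left(\left(105245 - 29046\right) + \left(127885 - 77096\right)\right) + Z = \left(\left(105245 - 29046\right) + \left(127885 - 77096\right)\right) - \frac{42616}{32463} = \left(76199 + 50789\right) - \frac{42616}{32463} = 126988 - \frac{42616}{32463} = \frac{4122368828}{32463}$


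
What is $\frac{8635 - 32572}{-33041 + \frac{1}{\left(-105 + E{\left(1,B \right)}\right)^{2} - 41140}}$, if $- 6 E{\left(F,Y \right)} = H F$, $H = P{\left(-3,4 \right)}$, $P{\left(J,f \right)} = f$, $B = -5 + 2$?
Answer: $\frac{6457508427}{8913503620} \approx 0.72446$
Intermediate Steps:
$B = -3$
$H = 4$
$E{\left(F,Y \right)} = - \frac{2 F}{3}$ ($E{\left(F,Y \right)} = - \frac{4 F}{6} = - \frac{2 F}{3}$)
$\frac{8635 - 32572}{-33041 + \frac{1}{\left(-105 + E{\left(1,B \right)}\right)^{2} - 41140}} = \frac{8635 - 32572}{-33041 + \frac{1}{\left(-105 - \frac{2}{3}\right)^{2} - 41140}} = - \frac{23937}{-33041 + \frac{1}{\left(-105 - \frac{2}{3}\right)^{2} - 41140}} = - \frac{23937}{-33041 + \frac{1}{\left(- \frac{317}{3}\right)^{2} - 41140}} = - \frac{23937}{-33041 + \frac{1}{\frac{100489}{9} - 41140}} = - \frac{23937}{-33041 + \frac{1}{- \frac{269771}{9}}} = - \frac{23937}{-33041 - \frac{9}{269771}} = - \frac{23937}{- \frac{8913503620}{269771}} = \left(-23937\right) \left(- \frac{269771}{8913503620}\right) = \frac{6457508427}{8913503620}$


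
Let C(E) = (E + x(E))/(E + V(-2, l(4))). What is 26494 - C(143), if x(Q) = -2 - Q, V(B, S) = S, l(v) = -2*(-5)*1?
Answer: 4053584/153 ≈ 26494.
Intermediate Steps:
l(v) = 10 (l(v) = 10*1 = 10)
C(E) = -2/(10 + E) (C(E) = (E + (-2 - E))/(E + 10) = -2/(10 + E))
26494 - C(143) = 26494 - (-2)/(10 + 143) = 26494 - (-2)/153 = 26494 - 1*(-2/153) = 26494 + 2/153 = 4053584/153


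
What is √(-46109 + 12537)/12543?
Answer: 2*I*√8393/12543 ≈ 0.014608*I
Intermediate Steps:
√(-46109 + 12537)/12543 = √(-33572)*(1/12543) = (2*I*√8393)*(1/12543) = 2*I*√8393/12543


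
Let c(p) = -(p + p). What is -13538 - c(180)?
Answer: -13178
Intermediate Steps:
c(p) = -2*p
-13538 - c(180) = -13538 - (-2)*180 = -13538 - 1*(-360) = -13538 + 360 = -13178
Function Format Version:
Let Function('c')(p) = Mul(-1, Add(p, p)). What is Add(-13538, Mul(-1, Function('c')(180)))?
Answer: -13178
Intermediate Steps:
Function('c')(p) = Mul(-2, p) (Function('c')(p) = Mul(-1, Mul(2, p)) = Mul(-2, p))
Add(-13538, Mul(-1, Function('c')(180))) = Add(-13538, Mul(-1, Mul(-2, 180))) = Add(-13538, Mul(-1, -360)) = Add(-13538, 360) = -13178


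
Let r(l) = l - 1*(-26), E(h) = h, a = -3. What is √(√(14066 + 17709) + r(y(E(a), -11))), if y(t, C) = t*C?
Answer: √(59 + 5*√1271) ≈ 15.403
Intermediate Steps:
y(t, C) = C*t
r(l) = 26 + l (r(l) = l + 26 = 26 + l)
√(√(14066 + 17709) + r(y(E(a), -11))) = √(√(14066 + 17709) + (26 - 11*(-3))) = √(√31775 + (26 + 33)) = √(5*√1271 + 59) = √(59 + 5*√1271)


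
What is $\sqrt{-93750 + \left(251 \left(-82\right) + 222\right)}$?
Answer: $i \sqrt{114110} \approx 337.8 i$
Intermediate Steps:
$\sqrt{-93750 + \left(251 \left(-82\right) + 222\right)} = \sqrt{-93750 + \left(-20582 + 222\right)} = \sqrt{-93750 - 20360} = \sqrt{-114110} = i \sqrt{114110}$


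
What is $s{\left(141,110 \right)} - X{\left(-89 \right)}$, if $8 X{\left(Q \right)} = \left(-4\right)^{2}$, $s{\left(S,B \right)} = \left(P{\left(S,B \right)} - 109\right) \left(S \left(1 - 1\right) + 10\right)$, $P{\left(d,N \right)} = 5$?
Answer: $-1042$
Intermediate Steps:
$s{\left(S,B \right)} = -1040$ ($s{\left(S,B \right)} = \left(5 - 109\right) \left(S \left(1 - 1\right) + 10\right) = - 104 \left(S 0 + 10\right) = - 104 \left(0 + 10\right) = \left(-104\right) 10 = -1040$)
$X{\left(Q \right)} = 2$ ($X{\left(Q \right)} = \frac{\left(-4\right)^{2}}{8} = \frac{1}{8} \cdot 16 = 2$)
$s{\left(141,110 \right)} - X{\left(-89 \right)} = -1040 - 2 = -1042$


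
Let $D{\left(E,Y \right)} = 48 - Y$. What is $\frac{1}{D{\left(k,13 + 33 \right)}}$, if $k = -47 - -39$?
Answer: $\frac{1}{2} \approx 0.5$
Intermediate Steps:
$k = -8$ ($k = -47 + 39 = -8$)
$\frac{1}{D{\left(k,13 + 33 \right)}} = \frac{1}{48 - \left(13 + 33\right)} = \frac{1}{48 - 46} = \frac{1}{2}$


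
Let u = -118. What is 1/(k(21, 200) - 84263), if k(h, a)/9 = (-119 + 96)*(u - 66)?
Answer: -1/46175 ≈ -2.1657e-5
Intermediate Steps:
k(h, a) = 38088 (k(h, a) = 9*((-119 + 96)*(-118 - 66)) = 9*(-23*(-184)) = 9*4232 = 38088)
1/(k(21, 200) - 84263) = 1/(38088 - 84263) = 1/(-46175) = -1/46175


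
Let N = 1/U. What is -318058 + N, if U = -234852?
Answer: -74696557417/234852 ≈ -3.1806e+5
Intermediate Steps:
N = -1/234852 (N = 1/(-234852) = -1/234852 ≈ -4.2580e-6)
-318058 + N = -318058 - 1/234852 = -74696557417/234852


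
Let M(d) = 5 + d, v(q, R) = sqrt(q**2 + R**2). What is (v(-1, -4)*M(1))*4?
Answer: 24*sqrt(17) ≈ 98.955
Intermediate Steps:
v(q, R) = sqrt(R**2 + q**2)
(v(-1, -4)*M(1))*4 = (sqrt((-4)**2 + (-1)**2)*(5 + 1))*4 = (sqrt(16 + 1)*6)*4 = (sqrt(17)*6)*4 = (6*sqrt(17))*4 = 24*sqrt(17)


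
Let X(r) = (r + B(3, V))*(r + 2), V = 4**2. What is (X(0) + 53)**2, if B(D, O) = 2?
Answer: 3249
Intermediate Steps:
V = 16
X(r) = (2 + r)**2 (X(r) = (r + 2)*(r + 2) = (2 + r)*(2 + r) = (2 + r)**2)
(X(0) + 53)**2 = ((4 + 0**2 + 4*0) + 53)**2 = ((4 + 0 + 0) + 53)**2 = (4 + 53)**2 = 57**2 = 3249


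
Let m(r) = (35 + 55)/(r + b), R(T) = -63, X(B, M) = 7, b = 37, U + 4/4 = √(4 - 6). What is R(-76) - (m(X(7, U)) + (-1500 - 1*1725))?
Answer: 69519/22 ≈ 3160.0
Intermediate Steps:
U = -1 + I*√2 (U = -1 + √(4 - 6) = -1 + √(-2) = -1 + I*√2 ≈ -1.0 + 1.4142*I)
m(r) = 90/(37 + r) (m(r) = (35 + 55)/(r + 37) = 90/(37 + r))
R(-76) - (m(X(7, U)) + (-1500 - 1*1725)) = -63 - (90/(37 + 7) + (-1500 - 1*1725)) = -63 - (90/44 + (-1500 - 1725)) = -63 - (90*(1/44) - 3225) = -63 - (45/22 - 3225) = -63 - 1*(-70905/22) = -63 + 70905/22 = 69519/22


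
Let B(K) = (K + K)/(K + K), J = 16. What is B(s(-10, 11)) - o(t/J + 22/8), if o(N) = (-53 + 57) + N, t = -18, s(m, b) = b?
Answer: -37/8 ≈ -4.6250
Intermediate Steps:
o(N) = 4 + N
B(K) = 1 (B(K) = (2*K)/((2*K)) = (2*K)*(1/(2*K)) = 1)
B(s(-10, 11)) - o(t/J + 22/8) = 1 - (4 + (-18/16 + 22/8)) = 1 - (4 + (-18*1/16 + 22*(⅛))) = 1 - (4 + (-9/8 + 11/4)) = 1 - (4 + 13/8) = 1 - 1*45/8 = 1 - 45/8 = -37/8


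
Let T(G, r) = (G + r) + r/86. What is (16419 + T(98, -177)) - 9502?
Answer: 587891/86 ≈ 6835.9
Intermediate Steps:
T(G, r) = G + 87*r/86 (T(G, r) = (G + r) + r*(1/86) = (G + r) + r/86 = G + 87*r/86)
(16419 + T(98, -177)) - 9502 = (16419 + (98 + (87/86)*(-177))) - 9502 = (16419 + (98 - 15399/86)) - 9502 = (16419 - 6971/86) - 9502 = 1405063/86 - 9502 = 587891/86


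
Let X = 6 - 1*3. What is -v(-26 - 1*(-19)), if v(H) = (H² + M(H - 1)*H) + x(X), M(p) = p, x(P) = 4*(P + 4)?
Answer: -133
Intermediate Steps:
X = 3 (X = 6 - 3 = 3)
x(P) = 16 + 4*P (x(P) = 4*(4 + P) = 16 + 4*P)
v(H) = 28 + H² + H*(-1 + H) (v(H) = (H² + (H - 1)*H) + (16 + 4*3) = (H² + (-1 + H)*H) + (16 + 12) = (H² + H*(-1 + H)) + 28 = 28 + H² + H*(-1 + H))
-v(-26 - 1*(-19)) = -(28 - (-26 - 1*(-19)) + 2*(-26 - 1*(-19))²) = -(28 - (-26 + 19) + 2*(-26 + 19)²) = -(28 - 1*(-7) + 2*(-7)²) = -(28 + 7 + 2*49) = -(28 + 7 + 98) = -1*133 = -133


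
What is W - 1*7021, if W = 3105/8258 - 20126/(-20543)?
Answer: -1190841197451/169644094 ≈ -7019.6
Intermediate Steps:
W = 229986523/169644094 (W = 3105*(1/8258) - 20126*(-1/20543) = 3105/8258 + 20126/20543 = 229986523/169644094 ≈ 1.3557)
W - 1*7021 = 229986523/169644094 - 1*7021 = 229986523/169644094 - 7021 = -1190841197451/169644094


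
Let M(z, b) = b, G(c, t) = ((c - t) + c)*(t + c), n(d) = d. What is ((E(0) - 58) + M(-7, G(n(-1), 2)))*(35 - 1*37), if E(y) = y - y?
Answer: 124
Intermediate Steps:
E(y) = 0
G(c, t) = (c + t)*(-t + 2*c) (G(c, t) = (-t + 2*c)*(c + t) = (c + t)*(-t + 2*c))
((E(0) - 58) + M(-7, G(n(-1), 2)))*(35 - 1*37) = ((0 - 58) + (-1*2² + 2*(-1)² - 1*2))*(35 - 1*37) = (-58 + (-1*4 + 2*1 - 2))*(35 - 37) = (-58 + (-4 + 2 - 2))*(-2) = (-58 - 4)*(-2) = -62*(-2) = 124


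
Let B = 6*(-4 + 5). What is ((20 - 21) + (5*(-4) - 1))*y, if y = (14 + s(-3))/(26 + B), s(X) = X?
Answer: -121/16 ≈ -7.5625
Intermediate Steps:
B = 6 (B = 6*1 = 6)
y = 11/32 (y = (14 - 3)/(26 + 6) = 11/32 ≈ 0.34375)
((20 - 21) + (5*(-4) - 1))*y = ((20 - 21) + (5*(-4) - 1))*(11/32) = (-1 + (-20 - 1))*(11/32) = (-1 - 21)*(11/32) = -22*11/32 = -121/16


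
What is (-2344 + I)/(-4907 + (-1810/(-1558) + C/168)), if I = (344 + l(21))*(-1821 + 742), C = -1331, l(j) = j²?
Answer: 111157311048/643073713 ≈ 172.85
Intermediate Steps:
I = -847015 (I = (344 + 21²)*(-1821 + 742) = (344 + 441)*(-1079) = 785*(-1079) = -847015)
(-2344 + I)/(-4907 + (-1810/(-1558) + C/168)) = (-2344 - 847015)/(-4907 + (-1810/(-1558) - 1331/168)) = -849359/(-4907 + (-1810*(-1/1558) - 1331*1/168)) = -849359/(-4907 + (905/779 - 1331/168)) = -849359/(-4907 - 884809/130872) = -849359/(-643073713/130872) = -849359*(-130872/643073713) = 111157311048/643073713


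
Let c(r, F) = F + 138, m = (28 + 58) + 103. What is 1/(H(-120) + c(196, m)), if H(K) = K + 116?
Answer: 1/323 ≈ 0.0030960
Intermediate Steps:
H(K) = 116 + K
m = 189 (m = 86 + 103 = 189)
c(r, F) = 138 + F
1/(H(-120) + c(196, m)) = 1/((116 - 120) + (138 + 189)) = 1/(-4 + 327) = 1/323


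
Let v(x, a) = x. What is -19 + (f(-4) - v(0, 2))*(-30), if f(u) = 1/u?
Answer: -23/2 ≈ -11.500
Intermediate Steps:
-19 + (f(-4) - v(0, 2))*(-30) = -19 + (1/(-4) - 1*0)*(-30) = -19 + (-1/4 + 0)*(-30) = -19 - 1/4*(-30) = -19 + 15/2 = -23/2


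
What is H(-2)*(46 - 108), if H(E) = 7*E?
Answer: 868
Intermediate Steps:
H(-2)*(46 - 108) = (7*(-2))*(46 - 108) = -14*(-62) = 868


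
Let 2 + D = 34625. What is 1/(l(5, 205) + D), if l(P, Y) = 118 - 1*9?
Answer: 1/34732 ≈ 2.8792e-5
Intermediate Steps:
D = 34623 (D = -2 + 34625 = 34623)
l(P, Y) = 109 (l(P, Y) = 118 - 9 = 109)
1/(l(5, 205) + D) = 1/(109 + 34623) = 1/34732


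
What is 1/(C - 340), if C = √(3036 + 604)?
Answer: -17/5598 - √910/55980 ≈ -0.0035757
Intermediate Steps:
C = 2*√910 (C = √3640 = 2*√910 ≈ 60.332)
1/(C - 340) = 1/(2*√910 - 340) = 1/(-340 + 2*√910)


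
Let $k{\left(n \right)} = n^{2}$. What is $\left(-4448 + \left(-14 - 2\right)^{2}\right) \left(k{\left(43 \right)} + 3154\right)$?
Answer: $-20972576$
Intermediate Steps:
$\left(-4448 + \left(-14 - 2\right)^{2}\right) \left(k{\left(43 \right)} + 3154\right) = \left(-4448 + \left(-14 - 2\right)^{2}\right) \left(43^{2} + 3154\right) = \left(-4448 + \left(-16\right)^{2}\right) \left(1849 + 3154\right) = \left(-4448 + 256\right) 5003 = \left(-4192\right) 5003 = -20972576$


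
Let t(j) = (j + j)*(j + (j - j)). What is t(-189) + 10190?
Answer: 81632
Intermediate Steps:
t(j) = 2*j² (t(j) = (2*j)*(j + 0) = (2*j)*j = 2*j²)
t(-189) + 10190 = 2*(-189)² + 10190 = 2*35721 + 10190 = 71442 + 10190 = 81632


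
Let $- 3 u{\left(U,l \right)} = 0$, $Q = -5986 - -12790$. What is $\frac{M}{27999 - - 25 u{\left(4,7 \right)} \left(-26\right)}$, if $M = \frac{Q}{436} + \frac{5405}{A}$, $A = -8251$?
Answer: $\frac{13445806}{25181152641} \approx 0.00053396$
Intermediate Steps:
$Q = 6804$ ($Q = -5986 + 12790 = 6804$)
$u{\left(U,l \right)} = 0$ ($u{\left(U,l \right)} = \left(- \frac{1}{3}\right) 0 = 0$)
$M = \frac{13445806}{899359}$ ($M = \frac{6804}{436} + \frac{5405}{-8251} = 6804 \cdot \frac{1}{436} + 5405 \left(- \frac{1}{8251}\right) = \frac{1701}{109} - \frac{5405}{8251} = \frac{13445806}{899359} \approx 14.95$)
$\frac{M}{27999 - - 25 u{\left(4,7 \right)} \left(-26\right)} = \frac{13445806}{899359 \left(27999 - \left(-25\right) 0 \left(-26\right)\right)} = \frac{13445806}{899359 \left(27999 - 0 \left(-26\right)\right)} = \frac{13445806}{899359 \left(27999 - 0\right)} = \frac{13445806}{899359 \left(27999 + 0\right)} = \frac{13445806}{899359 \cdot 27999} = \frac{13445806}{899359} \cdot \frac{1}{27999} = \frac{13445806}{25181152641}$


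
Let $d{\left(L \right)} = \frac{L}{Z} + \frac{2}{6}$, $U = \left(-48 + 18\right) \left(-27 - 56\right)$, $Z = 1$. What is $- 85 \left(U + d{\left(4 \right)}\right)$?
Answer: $- \frac{636055}{3} \approx -2.1202 \cdot 10^{5}$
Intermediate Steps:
$U = 2490$ ($U = \left(-30\right) \left(-83\right) = 2490$)
$d{\left(L \right)} = \frac{1}{3} + L$ ($d{\left(L \right)} = \frac{L}{1} + \frac{2}{6} = L 1 + 2 \cdot \frac{1}{6} = L + \frac{1}{3} = \frac{1}{3} + L$)
$- 85 \left(U + d{\left(4 \right)}\right) = - 85 \left(2490 + \left(\frac{1}{3} + 4\right)\right) = - 85 \left(2490 + \frac{13}{3}\right) = \left(-85\right) \frac{7483}{3} = - \frac{636055}{3}$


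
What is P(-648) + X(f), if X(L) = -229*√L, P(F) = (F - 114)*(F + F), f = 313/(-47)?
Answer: 987552 - 229*I*√14711/47 ≈ 9.8755e+5 - 590.96*I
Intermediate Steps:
f = -313/47 (f = 313*(-1/47) = -313/47 ≈ -6.6596)
P(F) = 2*F*(-114 + F) (P(F) = (-114 + F)*(2*F) = 2*F*(-114 + F))
P(-648) + X(f) = 2*(-648)*(-114 - 648) - 229*I*√14711/47 = 2*(-648)*(-762) - 229*I*√14711/47 = 987552 - 229*I*√14711/47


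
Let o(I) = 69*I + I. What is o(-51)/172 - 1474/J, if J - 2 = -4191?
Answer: -7350601/360254 ≈ -20.404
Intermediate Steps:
o(I) = 70*I
J = -4189 (J = 2 - 4191 = -4189)
o(-51)/172 - 1474/J = (70*(-51))/172 - 1474/(-4189) = -3570*1/172 - 1474*(-1/4189) = -1785/86 + 1474/4189 = -7350601/360254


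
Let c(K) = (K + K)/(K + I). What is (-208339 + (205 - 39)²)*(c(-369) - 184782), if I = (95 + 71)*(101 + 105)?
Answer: 1130006097956916/33827 ≈ 3.3405e+10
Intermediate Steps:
I = 34196 (I = 166*206 = 34196)
c(K) = 2*K/(34196 + K) (c(K) = (K + K)/(K + 34196) = (2*K)/(34196 + K) = 2*K/(34196 + K))
(-208339 + (205 - 39)²)*(c(-369) - 184782) = (-208339 + (205 - 39)²)*(2*(-369)/(34196 - 369) - 184782) = (-208339 + 166²)*(2*(-369)/33827 - 184782) = (-208339 + 27556)*(2*(-369)*(1/33827) - 184782) = -180783*(-738/33827 - 184782) = -180783*(-6250621452/33827) = 1130006097956916/33827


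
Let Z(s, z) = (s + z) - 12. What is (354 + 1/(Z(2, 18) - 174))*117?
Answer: 6875271/166 ≈ 41417.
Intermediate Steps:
Z(s, z) = -12 + s + z
(354 + 1/(Z(2, 18) - 174))*117 = (354 + 1/((-12 + 2 + 18) - 174))*117 = (354 + 1/(8 - 174))*117 = (354 + 1/(-166))*117 = (354 - 1/166)*117 = (58763/166)*117 = 6875271/166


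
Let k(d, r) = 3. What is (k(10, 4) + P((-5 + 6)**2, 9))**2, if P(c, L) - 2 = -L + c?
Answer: 9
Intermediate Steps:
P(c, L) = 2 + c - L (P(c, L) = 2 + (-L + c) = 2 + (c - L) = 2 + c - L)
(k(10, 4) + P((-5 + 6)**2, 9))**2 = (3 + (2 + (-5 + 6)**2 - 1*9))**2 = (3 + (2 + 1**2 - 9))**2 = (3 + (2 + 1 - 9))**2 = (3 - 6)**2 = (-3)**2 = 9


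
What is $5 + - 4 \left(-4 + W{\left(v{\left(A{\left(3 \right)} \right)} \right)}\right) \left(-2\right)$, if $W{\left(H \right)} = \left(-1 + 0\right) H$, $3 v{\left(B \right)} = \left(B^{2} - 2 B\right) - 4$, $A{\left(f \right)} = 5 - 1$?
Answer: $- \frac{113}{3} \approx -37.667$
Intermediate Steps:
$A{\left(f \right)} = 4$ ($A{\left(f \right)} = 5 - 1 = 4$)
$v{\left(B \right)} = - \frac{4}{3} - \frac{2 B}{3} + \frac{B^{2}}{3}$ ($v{\left(B \right)} = \frac{\left(B^{2} - 2 B\right) - 4}{3} = \frac{-4 + B^{2} - 2 B}{3} = - \frac{4}{3} - \frac{2 B}{3} + \frac{B^{2}}{3}$)
$W{\left(H \right)} = - H$
$5 + - 4 \left(-4 + W{\left(v{\left(A{\left(3 \right)} \right)} \right)}\right) \left(-2\right) = 5 + - 4 \left(-4 - \left(- \frac{4}{3} - \frac{8}{3} + \frac{4^{2}}{3}\right)\right) \left(-2\right) = 5 + - 4 \left(-4 - \left(- \frac{4}{3} - \frac{8}{3} + \frac{1}{3} \cdot 16\right)\right) \left(-2\right) = 5 + - 4 \left(-4 - \left(- \frac{4}{3} - \frac{8}{3} + \frac{16}{3}\right)\right) \left(-2\right) = 5 + - 4 \left(-4 - \frac{4}{3}\right) \left(-2\right) = 5 + \left(-4\right) \left(- \frac{16}{3}\right) \left(-2\right) = 5 + \frac{64}{3} \left(-2\right) = 5 - \frac{128}{3} = - \frac{113}{3}$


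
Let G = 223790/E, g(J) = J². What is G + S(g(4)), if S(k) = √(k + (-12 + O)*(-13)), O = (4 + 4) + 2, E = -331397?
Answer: -223790/331397 + √42 ≈ 5.8055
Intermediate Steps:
O = 10 (O = 8 + 2 = 10)
G = -223790/331397 (G = 223790/(-331397) = 223790*(-1/331397) = -223790/331397 ≈ -0.67529)
S(k) = √(26 + k) (S(k) = √(k + (-12 + 10)*(-13)) = √(k - 2*(-13)) = √(k + 26) = √(26 + k))
G + S(g(4)) = -223790/331397 + √(26 + 4²) = -223790/331397 + √(26 + 16) = -223790/331397 + √42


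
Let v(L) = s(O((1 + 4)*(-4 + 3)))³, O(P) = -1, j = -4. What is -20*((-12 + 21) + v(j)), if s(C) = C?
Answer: -160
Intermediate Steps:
v(L) = -1 (v(L) = (-1)³ = -1)
-20*((-12 + 21) + v(j)) = -20*((-12 + 21) - 1) = -20*(9 - 1) = -20*8 = -160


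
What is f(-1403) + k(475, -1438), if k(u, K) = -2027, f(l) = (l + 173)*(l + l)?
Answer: 3449353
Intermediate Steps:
f(l) = 2*l*(173 + l) (f(l) = (173 + l)*(2*l) = 2*l*(173 + l))
f(-1403) + k(475, -1438) = 2*(-1403)*(173 - 1403) - 2027 = 2*(-1403)*(-1230) - 2027 = 3451380 - 2027 = 3449353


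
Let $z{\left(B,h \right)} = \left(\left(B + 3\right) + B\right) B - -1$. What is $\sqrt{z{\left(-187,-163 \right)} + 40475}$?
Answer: $\sqrt{109853} \approx 331.44$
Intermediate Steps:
$z{\left(B,h \right)} = 1 + B \left(3 + 2 B\right)$ ($z{\left(B,h \right)} = \left(\left(3 + B\right) + B\right) B + 1 = \left(3 + 2 B\right) B + 1 = B \left(3 + 2 B\right) + 1 = 1 + B \left(3 + 2 B\right)$)
$\sqrt{z{\left(-187,-163 \right)} + 40475} = \sqrt{\left(1 + 2 \left(-187\right)^{2} + 3 \left(-187\right)\right) + 40475} = \sqrt{\left(1 + 2 \cdot 34969 - 561\right) + 40475} = \sqrt{\left(1 + 69938 - 561\right) + 40475} = \sqrt{69378 + 40475} = \sqrt{109853}$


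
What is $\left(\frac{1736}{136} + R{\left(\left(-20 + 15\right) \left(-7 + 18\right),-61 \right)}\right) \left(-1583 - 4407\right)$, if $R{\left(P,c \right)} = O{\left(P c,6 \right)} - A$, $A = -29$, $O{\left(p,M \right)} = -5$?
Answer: $- \frac{3743750}{17} \approx -2.2022 \cdot 10^{5}$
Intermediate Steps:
$R{\left(P,c \right)} = 24$ ($R{\left(P,c \right)} = -5 - -29 = -5 + 29 = 24$)
$\left(\frac{1736}{136} + R{\left(\left(-20 + 15\right) \left(-7 + 18\right),-61 \right)}\right) \left(-1583 - 4407\right) = \left(\frac{1736}{136} + 24\right) \left(-1583 - 4407\right) = \left(1736 \cdot \frac{1}{136} + 24\right) \left(-5990\right) = \left(\frac{217}{17} + 24\right) \left(-5990\right) = \frac{625}{17} \left(-5990\right) = - \frac{3743750}{17}$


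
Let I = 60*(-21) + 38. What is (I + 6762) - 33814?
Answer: -28274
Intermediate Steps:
I = -1222 (I = -1260 + 38 = -1222)
(I + 6762) - 33814 = (-1222 + 6762) - 33814 = 5540 - 33814 = -28274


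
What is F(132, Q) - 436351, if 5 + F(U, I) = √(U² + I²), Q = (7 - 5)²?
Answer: -436356 + 4*√1090 ≈ -4.3622e+5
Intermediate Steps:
Q = 4 (Q = 2² = 4)
F(U, I) = -5 + √(I² + U²) (F(U, I) = -5 + √(U² + I²) = -5 + √(I² + U²))
F(132, Q) - 436351 = (-5 + √(4² + 132²)) - 436351 = (-5 + √(16 + 17424)) - 436351 = (-5 + √17440) - 436351 = (-5 + 4*√1090) - 436351 = -436356 + 4*√1090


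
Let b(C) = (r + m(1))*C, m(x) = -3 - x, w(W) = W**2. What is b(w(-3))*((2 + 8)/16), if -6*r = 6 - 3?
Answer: -405/16 ≈ -25.313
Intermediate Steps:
r = -1/2 (r = -(6 - 3)/6 = -1/6*3 = -1/2 ≈ -0.50000)
b(C) = -9*C/2 (b(C) = (-1/2 + (-3 - 1*1))*C = (-1/2 + (-3 - 1))*C = (-1/2 - 4)*C = -9*C/2)
b(w(-3))*((2 + 8)/16) = (-9/2*(-3)**2)*((2 + 8)/16) = (-9/2*9)*(10*(1/16)) = -81/2*5/8 = -405/16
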